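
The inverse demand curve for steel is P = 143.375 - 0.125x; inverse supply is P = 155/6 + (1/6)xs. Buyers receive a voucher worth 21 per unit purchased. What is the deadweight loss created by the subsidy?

Deadweight loss = 756

Pre-subsidy: 143.375 - 0.125x = 155/6 + (1/6)x gives x* = 403 and P* = 93.
With the rebate, buyers effectively pay Pb = Ps − 21, where Ps is the price sellers receive.
On the curves, Pb = 143.375 - 0.125x and Ps = 155/6 + (1/6)x; the wedge Ps − Pb = 21 gives 155/6 + (1/6)x − (143.375 - 0.125x) = 21, so x' = 475.
Then Pb = 143.375 − 0.125·475 = 84 and Ps = 155/6 + (1/6)·475 = 105.
The subsidy expands output by 475 − 403 = 72 past the efficient level; on those units the gap between marginal cost and willingness to pay runs from 0 up to 21.
DWL = ½ × 21 × 72 = 756.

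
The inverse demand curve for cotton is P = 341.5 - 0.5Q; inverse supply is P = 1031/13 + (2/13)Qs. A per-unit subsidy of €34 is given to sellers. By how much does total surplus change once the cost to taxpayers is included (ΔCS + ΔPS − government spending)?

Pre-subsidy: 341.5 - 0.5Q = 1031/13 + (2/13)Q gives Q* = 401 and P* = 141.
With the subsidy, sellers receive Ps = Pb + 34 for each unit, where Pb is the price buyers pay.
On the curves, Pb = 341.5 - 0.5Q and Ps = 1031/13 + (2/13)Q; the wedge Ps − Pb = 34 gives 1031/13 + (2/13)Q − (341.5 - 0.5Q) = 34, so Q' = 453.
Then Pb = 341.5 − 0.5·453 = 115 and Ps = 1031/13 + (2/13)·453 = 149.
ΔCS = ½(401 + 453)(141 − 115) = 11102; ΔPS = ½(401 + 453)(149 − 141) = 3416.
Government spending = 34 × 453 = 15402.
Net change = 11102 + 3416 − 15402 = -884. The loss equals the DWL triangle ½·34·52.

Net change in total surplus = -€884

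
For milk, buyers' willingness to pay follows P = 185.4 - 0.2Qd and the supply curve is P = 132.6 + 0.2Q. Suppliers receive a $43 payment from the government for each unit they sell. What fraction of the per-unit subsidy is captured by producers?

Pre-subsidy: 185.4 - 0.2Q = 132.6 + 0.2Q gives Q* = 132 and P* = 159.
With the subsidy, sellers receive Ps = Pb + 43 for each unit, where Pb is the price buyers pay.
On the curves, Pb = 185.4 - 0.2Q and Ps = 132.6 + 0.2Q; the wedge Ps − Pb = 43 gives 132.6 + 0.2Q − (185.4 - 0.2Q) = 43, so Q' = 239.5.
Then Pb = 185.4 − 0.2·239.5 = 137.5 and Ps = 132.6 + 0.2·239.5 = 180.5.
Buyers' price falls by P* − Pb = 159 − 137.5 = 21.5; sellers' price rises by Ps − P* = 180.5 − 159 = 21.5.
So producers capture 21.5/43 = 0.5 of each unit of subsidy.

Producer share = 0.5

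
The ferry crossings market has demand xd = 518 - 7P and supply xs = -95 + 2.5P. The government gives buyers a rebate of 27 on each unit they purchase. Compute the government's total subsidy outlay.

Pre-subsidy: 518 - 7P = -95 + 2.5P gives P* = 1226/19, x* = 1260/19.
With the rebate, buyers effectively pay Pb = Ps − 27, where Ps is the price sellers receive.
Demand in terms of Ps becomes xd = 518 − 7(Ps − 27) = 707 - 7Ps. Setting this equal to supply: 707 - 7Ps = -95 + 2.5Ps, so Ps = 1604/19.
Buyers pay Pb = 1604/19 − 27 = 1091/19; x' = -95 + 2.5·(1604/19) = 2205/19.
Government outlay = subsidy × quantity = 27 × 2205/19 = 59535/19.

Government cost = 59535/19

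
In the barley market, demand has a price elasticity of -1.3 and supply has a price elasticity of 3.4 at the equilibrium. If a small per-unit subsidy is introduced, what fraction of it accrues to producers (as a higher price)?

Producer share = 13/47

For a small subsidy around the equilibrium, the benefit split depends on the relative slopes, which at a point are proportional to the elasticities.
Buyer share = εs/(εs + |εd|) = 3.4/(3.4 + 1.3) = 34/47; seller share = |εd|/(εs + |εd|) = 13/47.
So producers capture 13/47 of the subsidy.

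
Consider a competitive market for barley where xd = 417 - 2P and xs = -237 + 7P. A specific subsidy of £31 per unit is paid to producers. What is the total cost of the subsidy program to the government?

Pre-subsidy: 417 - 2P = -237 + 7P gives P* = 218/3, x* = 815/3.
With the subsidy, sellers receive Ps = Pb + 31 for each unit, where Pb is the price buyers pay.
Supply in terms of Pb becomes xs = -237 + 7(Pb + 31) = -20 + 7Pb. Setting this equal to demand: 417 - 2Pb = -20 + 7Pb, so Pb = 437/9.
Sellers receive Ps = 437/9 + 31 = 716/9; x' = 417 − 2·(437/9) = 2879/9.
Government outlay = subsidy × quantity = 31 × 2879/9 = 89249/9.

Government cost = 89249/9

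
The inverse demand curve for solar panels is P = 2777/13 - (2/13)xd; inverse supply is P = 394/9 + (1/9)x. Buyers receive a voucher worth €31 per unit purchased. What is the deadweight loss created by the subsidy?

Pre-subsidy: 2777/13 - (2/13)x = 394/9 + (1/9)x gives x* = 641 and P* = 115.
With the rebate, buyers effectively pay Pb = Ps − 31, where Ps is the price sellers receive.
On the curves, Pb = 2777/13 - (2/13)x and Ps = 394/9 + (1/9)x; the wedge Ps − Pb = 31 gives 394/9 + (1/9)x − (2777/13 - (2/13)x) = 31, so x' = 758.
Then Pb = 2777/13 − (2/13)·758 = 97 and Ps = 394/9 + (1/9)·758 = 128.
The subsidy expands output by 758 − 641 = 117 past the efficient level; on those units the gap between marginal cost and willingness to pay runs from 0 up to 31.
DWL = ½ × 31 × 117 = 1813.5.

Deadweight loss = €1813.5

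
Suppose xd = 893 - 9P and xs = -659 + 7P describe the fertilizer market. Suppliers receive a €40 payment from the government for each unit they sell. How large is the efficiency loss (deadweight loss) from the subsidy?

Pre-subsidy: 893 - 9P = -659 + 7P gives P* = 97, x* = 20.
With the subsidy, sellers receive Ps = Pb + 40 for each unit, where Pb is the price buyers pay.
Supply in terms of Pb becomes xs = -659 + 7(Pb + 40) = -379 + 7Pb. Setting this equal to demand: 893 - 9Pb = -379 + 7Pb, so Pb = 79.5.
Sellers receive Ps = 79.5 + 40 = 119.5; x' = 893 − 9·79.5 = 177.5.
The subsidy expands output by 177.5 − 20 = 157.5 past the efficient level; on those units the gap between marginal cost and willingness to pay runs from 0 up to 40.
DWL = ½ × 40 × 157.5 = 3150.

Deadweight loss = €3150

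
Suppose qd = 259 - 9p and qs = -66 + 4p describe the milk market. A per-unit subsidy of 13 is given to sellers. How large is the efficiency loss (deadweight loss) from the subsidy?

Deadweight loss = 234

Pre-subsidy: 259 - 9p = -66 + 4p gives p* = 25, q* = 34.
With the subsidy, sellers receive ps = pb + 13 for each unit, where pb is the price buyers pay.
Supply in terms of pb becomes qs = -66 + 4(pb + 13) = -14 + 4pb. Setting this equal to demand: 259 - 9pb = -14 + 4pb, so pb = 21.
Sellers receive ps = 21 + 13 = 34; q' = 259 − 9·21 = 70.
The subsidy expands output by 70 − 34 = 36 past the efficient level; on those units the gap between marginal cost and willingness to pay runs from 0 up to 13.
DWL = ½ × 13 × 36 = 234.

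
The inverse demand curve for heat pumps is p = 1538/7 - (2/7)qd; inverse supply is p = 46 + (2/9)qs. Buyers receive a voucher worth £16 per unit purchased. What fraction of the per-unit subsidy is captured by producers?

Pre-subsidy: 1538/7 - (2/7)q = 46 + (2/9)q gives q* = 342 and p* = 122.
With the rebate, buyers effectively pay pb = ps − 16, where ps is the price sellers receive.
On the curves, pb = 1538/7 - (2/7)q and ps = 46 + (2/9)q; the wedge ps − pb = 16 gives 46 + (2/9)q − (1538/7 - (2/7)q) = 16, so q' = 373.5.
Then pb = 1538/7 − (2/7)·373.5 = 113 and ps = 46 + (2/9)·373.5 = 129.
Buyers' price falls by p* − pb = 122 − 113 = 9; sellers' price rises by ps − p* = 129 − 122 = 7.
So producers capture 7/16 = 0.4375 of each unit of subsidy.

Producer share = 0.4375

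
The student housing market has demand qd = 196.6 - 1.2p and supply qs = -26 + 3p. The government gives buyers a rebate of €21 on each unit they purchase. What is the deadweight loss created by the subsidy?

Pre-subsidy: 196.6 - 1.2p = -26 + 3p gives p* = 53, q* = 133.
With the rebate, buyers effectively pay pb = ps − 21, where ps is the price sellers receive.
Demand in terms of ps becomes qd = 196.6 − 1.2(ps − 21) = 221.8 - 1.2ps. Setting this equal to supply: 221.8 - 1.2ps = -26 + 3ps, so ps = 59.
Buyers pay pb = 59 − 21 = 38; q' = -26 + 3·59 = 151.
The subsidy expands output by 151 − 133 = 18 past the efficient level; on those units the gap between marginal cost and willingness to pay runs from 0 up to 21.
DWL = ½ × 21 × 18 = 189.

Deadweight loss = €189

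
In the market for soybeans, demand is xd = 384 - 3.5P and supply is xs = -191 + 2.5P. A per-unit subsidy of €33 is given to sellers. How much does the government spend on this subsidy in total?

Government cost = €3191.375

Pre-subsidy: 384 - 3.5P = -191 + 2.5P gives P* = 575/6, x* = 583/12.
With the subsidy, sellers receive Ps = Pb + 33 for each unit, where Pb is the price buyers pay.
Supply in terms of Pb becomes xs = -191 + 2.5(Pb + 33) = -108.5 + 2.5Pb. Setting this equal to demand: 384 - 3.5Pb = -108.5 + 2.5Pb, so Pb = 985/12.
Sellers receive Ps = 985/12 + 33 = 1381/12; x' = 384 − 3.5·(985/12) = 2321/24.
Government outlay = subsidy × quantity = 33 × 2321/24 = 3191.375.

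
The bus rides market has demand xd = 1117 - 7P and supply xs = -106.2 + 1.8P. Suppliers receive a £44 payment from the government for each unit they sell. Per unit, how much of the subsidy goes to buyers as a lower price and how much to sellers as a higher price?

Buyers gain £9 per unit; sellers gain £35 per unit

Pre-subsidy: 1117 - 7P = -106.2 + 1.8P gives P* = 139, x* = 144.
With the subsidy, sellers receive Ps = Pb + 44 for each unit, where Pb is the price buyers pay.
Supply in terms of Pb becomes xs = -106.2 + 1.8(Pb + 44) = -27 + 1.8Pb. Setting this equal to demand: 1117 - 7Pb = -27 + 1.8Pb, so Pb = 130.
Sellers receive Ps = 130 + 44 = 174; x' = 1117 − 7·130 = 207.
Buyers' price falls by P* − Pb = 139 − 130 = 9; sellers' price rises by Ps − P* = 174 − 139 = 35.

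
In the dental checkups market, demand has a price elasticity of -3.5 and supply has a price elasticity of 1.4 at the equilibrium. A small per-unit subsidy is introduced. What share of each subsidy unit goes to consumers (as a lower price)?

For a small subsidy around the equilibrium, the benefit split depends on the relative slopes, which at a point are proportional to the elasticities.
Buyer share = εs/(εs + |εd|) = 1.4/(1.4 + 3.5) = 2/7; seller share = |εd|/(εs + |εd|) = 5/7.

Consumer share = 2/7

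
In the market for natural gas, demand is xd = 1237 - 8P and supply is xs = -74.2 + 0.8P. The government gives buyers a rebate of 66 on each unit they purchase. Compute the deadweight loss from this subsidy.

Pre-subsidy: 1237 - 8P = -74.2 + 0.8P gives P* = 149, x* = 45.
With the rebate, buyers effectively pay Pb = Ps − 66, where Ps is the price sellers receive.
Demand in terms of Ps becomes xd = 1237 − 8(Ps − 66) = 1765 - 8Ps. Setting this equal to supply: 1765 - 8Ps = -74.2 + 0.8Ps, so Ps = 209.
Buyers pay Pb = 209 − 66 = 143; x' = -74.2 + 0.8·209 = 93.
The subsidy expands output by 93 − 45 = 48 past the efficient level; on those units the gap between marginal cost and willingness to pay runs from 0 up to 66.
DWL = ½ × 66 × 48 = 1584.

Deadweight loss = 1584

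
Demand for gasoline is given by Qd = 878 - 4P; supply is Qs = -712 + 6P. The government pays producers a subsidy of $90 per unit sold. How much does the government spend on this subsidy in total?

Government cost = $41220

Pre-subsidy: 878 - 4P = -712 + 6P gives P* = 159, Q* = 242.
With the subsidy, sellers receive Ps = Pb + 90 for each unit, where Pb is the price buyers pay.
Supply in terms of Pb becomes Qs = -712 + 6(Pb + 90) = -172 + 6Pb. Setting this equal to demand: 878 - 4Pb = -172 + 6Pb, so Pb = 105.
Sellers receive Ps = 105 + 90 = 195; Q' = 878 − 4·105 = 458.
Government outlay = subsidy × quantity = 90 × 458 = 41220.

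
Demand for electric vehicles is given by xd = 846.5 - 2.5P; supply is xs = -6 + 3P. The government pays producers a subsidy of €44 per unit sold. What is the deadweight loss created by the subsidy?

Pre-subsidy: 846.5 - 2.5P = -6 + 3P gives P* = 155, x* = 459.
With the subsidy, sellers receive Ps = Pb + 44 for each unit, where Pb is the price buyers pay.
Supply in terms of Pb becomes xs = -6 + 3(Pb + 44) = 126 + 3Pb. Setting this equal to demand: 846.5 - 2.5Pb = 126 + 3Pb, so Pb = 131.
Sellers receive Ps = 131 + 44 = 175; x' = 846.5 − 2.5·131 = 519.
The subsidy expands output by 519 − 459 = 60 past the efficient level; on those units the gap between marginal cost and willingness to pay runs from 0 up to 44.
DWL = ½ × 44 × 60 = 1320.

Deadweight loss = €1320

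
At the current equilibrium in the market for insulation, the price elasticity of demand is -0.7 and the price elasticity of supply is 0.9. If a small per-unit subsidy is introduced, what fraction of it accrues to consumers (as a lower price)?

For a small subsidy around the equilibrium, the benefit split depends on the relative slopes, which at a point are proportional to the elasticities.
Buyer share = εs/(εs + |εd|) = 0.9/(0.9 + 0.7) = 0.5625; seller share = |εd|/(εs + |εd|) = 0.4375.

Consumer share = 0.5625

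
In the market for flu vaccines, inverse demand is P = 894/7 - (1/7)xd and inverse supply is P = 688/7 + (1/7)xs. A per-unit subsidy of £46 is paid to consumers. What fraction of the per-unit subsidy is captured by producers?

Producer share = 0.5

Pre-subsidy: 894/7 - (1/7)x = 688/7 + (1/7)x gives x* = 103 and P* = 113.
With the rebate, buyers effectively pay Pb = Ps − 46, where Ps is the price sellers receive.
On the curves, Pb = 894/7 - (1/7)x and Ps = 688/7 + (1/7)x; the wedge Ps − Pb = 46 gives 688/7 + (1/7)x − (894/7 - (1/7)x) = 46, so x' = 264.
Then Pb = 894/7 − (1/7)·264 = 90 and Ps = 688/7 + (1/7)·264 = 136.
Buyers' price falls by P* − Pb = 113 − 90 = 23; sellers' price rises by Ps − P* = 136 − 113 = 23.
So producers capture 23/46 = 0.5 of each unit of subsidy.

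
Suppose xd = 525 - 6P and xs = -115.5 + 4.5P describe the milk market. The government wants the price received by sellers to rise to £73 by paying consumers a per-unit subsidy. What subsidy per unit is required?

At a seller price of 73, quantity supplied is -115.5 + 4.5·73 = 213.
Buyers absorb 213 only when they pay Pb with 525 − 6·Pb = 213, i.e. Pb = 52.
s = Ps − Pb = 73 − 52 = 21.

Required subsidy s = £21 per unit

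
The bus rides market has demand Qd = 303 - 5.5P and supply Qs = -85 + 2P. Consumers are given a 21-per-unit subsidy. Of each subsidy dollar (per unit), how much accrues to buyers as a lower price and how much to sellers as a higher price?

Pre-subsidy: 303 - 5.5P = -85 + 2P gives P* = 776/15, Q* = 277/15.
With the rebate, buyers effectively pay Pb = Ps − 21, where Ps is the price sellers receive.
Demand in terms of Ps becomes Qd = 303 − 5.5(Ps − 21) = 418.5 - 5.5Ps. Setting this equal to supply: 418.5 - 5.5Ps = -85 + 2Ps, so Ps = 1007/15.
Buyers pay Pb = 1007/15 − 21 = 692/15; Q' = -85 + 2·(1007/15) = 739/15.
Buyers' price falls by P* − Pb = 776/15 − 692/15 = 5.6; sellers' price rises by Ps − P* = 1007/15 − 776/15 = 15.4.

Buyers gain 5.6 per unit; sellers gain 15.4 per unit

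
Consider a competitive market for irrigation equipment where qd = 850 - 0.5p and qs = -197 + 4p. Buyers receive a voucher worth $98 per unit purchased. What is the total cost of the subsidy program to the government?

Government cost = 685510/9

Pre-subsidy: 850 - 0.5p = -197 + 4p gives p* = 698/3, q* = 2201/3.
With the rebate, buyers effectively pay pb = ps − 98, where ps is the price sellers receive.
Demand in terms of ps becomes qd = 850 − 0.5(ps − 98) = 899 - 0.5ps. Setting this equal to supply: 899 - 0.5ps = -197 + 4ps, so ps = 2192/9.
Buyers pay pb = 2192/9 − 98 = 1310/9; q' = -197 + 4·(2192/9) = 6995/9.
Government outlay = subsidy × quantity = 98 × 6995/9 = 685510/9.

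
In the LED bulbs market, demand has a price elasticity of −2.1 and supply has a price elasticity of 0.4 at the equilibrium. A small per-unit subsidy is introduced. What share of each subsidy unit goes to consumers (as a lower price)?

Consumer share = 0.16

For a small subsidy around the equilibrium, the benefit split depends on the relative slopes, which at a point are proportional to the elasticities.
Buyer share = εs/(εs + |εd|) = 0.4/(0.4 + 2.1) = 0.16; seller share = |εd|/(εs + |εd|) = 0.84.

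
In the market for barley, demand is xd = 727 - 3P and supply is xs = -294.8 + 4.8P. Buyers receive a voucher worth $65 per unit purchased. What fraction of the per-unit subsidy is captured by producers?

Producer share = 5/13

Pre-subsidy: 727 - 3P = -294.8 + 4.8P gives P* = 131, x* = 334.
With the rebate, buyers effectively pay Pb = Ps − 65, where Ps is the price sellers receive.
Demand in terms of Ps becomes xd = 727 − 3(Ps − 65) = 922 - 3Ps. Setting this equal to supply: 922 - 3Ps = -294.8 + 4.8Ps, so Ps = 156.
Buyers pay Pb = 156 − 65 = 91; x' = -294.8 + 4.8·156 = 454.
Buyers' price falls by P* − Pb = 131 − 91 = 40; sellers' price rises by Ps − P* = 156 − 131 = 25.
So producers capture 25/65 = 5/13 of each unit of subsidy.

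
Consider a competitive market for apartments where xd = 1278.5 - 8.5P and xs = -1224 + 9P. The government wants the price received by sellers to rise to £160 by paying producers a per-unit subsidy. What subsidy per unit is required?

At a seller price of 160, quantity supplied is -1224 + 9·160 = 216.
Buyers absorb 216 only when they pay Pb with 1278.5 − 8.5·Pb = 216, i.e. Pb = 125.
s = Ps − Pb = 160 − 125 = 35.

Required subsidy s = £35 per unit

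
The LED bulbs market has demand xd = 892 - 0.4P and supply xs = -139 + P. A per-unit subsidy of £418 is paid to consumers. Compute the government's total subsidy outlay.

Pre-subsidy: 892 - 0.4P = -139 + P gives P* = 5155/7, x* = 4182/7.
With the rebate, buyers effectively pay Pb = Ps − 418, where Ps is the price sellers receive.
Demand in terms of Ps becomes xd = 892 − 0.4(Ps − 418) = 1059.2 - 0.4Ps. Setting this equal to supply: 1059.2 - 0.4Ps = -139 + Ps, so Ps = 5991/7.
Buyers pay Pb = 5991/7 − 418 = 3065/7; x' = -139 + 1·(5991/7) = 5018/7.
Government outlay = subsidy × quantity = 418 × 5018/7 = 2097524/7.

Government cost = 2097524/7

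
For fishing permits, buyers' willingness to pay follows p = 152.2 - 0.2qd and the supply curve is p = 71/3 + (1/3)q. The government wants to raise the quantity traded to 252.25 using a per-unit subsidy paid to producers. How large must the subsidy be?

Required subsidy s = 6 per unit

At q = 252.25, from the demand curve buyers pay pb = 152.2 − 0.2·252.25 = 101.75; from the supply curve sellers need ps = 71/3 + (1/3)·252.25 = 107.75.
The subsidy must fill the gap: s = ps − pb = 107.75 − 101.75 = 6.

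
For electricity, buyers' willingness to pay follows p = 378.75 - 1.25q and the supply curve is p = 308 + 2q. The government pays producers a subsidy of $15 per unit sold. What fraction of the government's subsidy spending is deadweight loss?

Pre-subsidy: 378.75 - 1.25q = 308 + 2q gives q* = 283/13 and p* = 4570/13.
With the subsidy, sellers receive ps = pb + 15 for each unit, where pb is the price buyers pay.
On the curves, pb = 378.75 - 1.25q and ps = 308 + 2q; the wedge ps − pb = 15 gives 308 + 2q − (378.75 - 1.25q) = 15, so q' = 343/13.
Then pb = 378.75 − 1.25·(343/13) = 4495/13 and ps = 308 + 2·(343/13) = 4690/13.
ΔCS = ½(283/13 + 343/13)(4570/13 − 4495/13) = 23475/169; ΔPS = ½(283/13 + 343/13)(4690/13 − 4570/13) = 37560/169.
Government spending = 15 × 343/13 = 5145/13.
DWL = ½ × 15 × (343/13 − 283/13) = 450/13; fraction = (450/13) / (5145/13) = 30/343.

DWL / government spending = 30/343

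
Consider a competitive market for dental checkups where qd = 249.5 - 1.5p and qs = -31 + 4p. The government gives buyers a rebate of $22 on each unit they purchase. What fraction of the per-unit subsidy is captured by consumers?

Pre-subsidy: 249.5 - 1.5p = -31 + 4p gives p* = 51, q* = 173.
With the rebate, buyers effectively pay pb = ps − 22, where ps is the price sellers receive.
Demand in terms of ps becomes qd = 249.5 − 1.5(ps − 22) = 282.5 - 1.5ps. Setting this equal to supply: 282.5 - 1.5ps = -31 + 4ps, so ps = 57.
Buyers pay pb = 57 − 22 = 35; q' = -31 + 4·57 = 197.
Buyers' price falls by p* − pb = 51 − 35 = 16; sellers' price rises by ps − p* = 57 − 51 = 6.
So consumers capture 16/22 = 8/11 of each unit of subsidy.

Consumer share = 8/11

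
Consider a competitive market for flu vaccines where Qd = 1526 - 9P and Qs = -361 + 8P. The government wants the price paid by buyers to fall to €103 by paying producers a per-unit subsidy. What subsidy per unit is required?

At a buyer price of 103, quantity demanded is 1526 − 9·103 = 599.
Sellers supply 599 only when they receive Ps with -361 + 8·Ps = 599, i.e. Ps = 120.
s = Ps − Pb = 120 − 103 = 17.

Required subsidy s = €17 per unit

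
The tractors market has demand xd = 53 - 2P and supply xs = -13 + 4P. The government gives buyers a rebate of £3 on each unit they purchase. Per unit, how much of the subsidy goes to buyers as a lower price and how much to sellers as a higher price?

Pre-subsidy: 53 - 2P = -13 + 4P gives P* = 11, x* = 31.
With the rebate, buyers effectively pay Pb = Ps − 3, where Ps is the price sellers receive.
Demand in terms of Ps becomes xd = 53 − 2(Ps − 3) = 59 - 2Ps. Setting this equal to supply: 59 - 2Ps = -13 + 4Ps, so Ps = 12.
Buyers pay Pb = 12 − 3 = 9; x' = -13 + 4·12 = 35.
Buyers' price falls by P* − Pb = 11 − 9 = 2; sellers' price rises by Ps − P* = 12 − 11 = 1.

Buyers gain £2 per unit; sellers gain £1 per unit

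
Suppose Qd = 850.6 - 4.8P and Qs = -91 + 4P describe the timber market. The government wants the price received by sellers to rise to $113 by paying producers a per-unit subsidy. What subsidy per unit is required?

At a seller price of 113, quantity supplied is -91 + 4·113 = 361.
Buyers absorb 361 only when they pay Pb with 850.6 − 4.8·Pb = 361, i.e. Pb = 102.
s = Ps − Pb = 113 − 102 = 11.

Required subsidy s = $11 per unit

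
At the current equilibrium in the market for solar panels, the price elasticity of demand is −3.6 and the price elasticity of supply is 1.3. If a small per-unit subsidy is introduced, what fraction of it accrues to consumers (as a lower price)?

Consumer share = 13/49

For a small subsidy around the equilibrium, the benefit split depends on the relative slopes, which at a point are proportional to the elasticities.
Buyer share = εs/(εs + |εd|) = 1.3/(1.3 + 3.6) = 13/49; seller share = |εd|/(εs + |εd|) = 36/49.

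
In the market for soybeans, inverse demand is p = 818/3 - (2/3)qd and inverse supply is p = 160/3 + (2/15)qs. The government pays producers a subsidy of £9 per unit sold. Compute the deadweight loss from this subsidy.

Deadweight loss = £50.625

Pre-subsidy: 818/3 - (2/3)q = 160/3 + (2/15)q gives q* = 1645/6 and p* = 809/9.
With the subsidy, sellers receive ps = pb + 9 for each unit, where pb is the price buyers pay.
On the curves, pb = 818/3 - (2/3)q and ps = 160/3 + (2/15)q; the wedge ps − pb = 9 gives 160/3 + (2/15)q − (818/3 - (2/3)q) = 9, so q' = 3425/12.
Then pb = 818/3 − (2/3)·(3425/12) = 1483/18 and ps = 160/3 + (2/15)·(3425/12) = 1645/18.
The subsidy expands output by 3425/12 − 1645/6 = 11.25 past the efficient level; on those units the gap between marginal cost and willingness to pay runs from 0 up to 9.
DWL = ½ × 9 × 11.25 = 50.625.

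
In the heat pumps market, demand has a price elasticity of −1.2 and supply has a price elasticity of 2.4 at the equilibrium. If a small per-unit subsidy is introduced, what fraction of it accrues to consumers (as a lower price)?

For a small subsidy around the equilibrium, the benefit split depends on the relative slopes, which at a point are proportional to the elasticities.
Buyer share = εs/(εs + |εd|) = 2.4/(2.4 + 1.2) = 2/3; seller share = |εd|/(εs + |εd|) = 1/3.

Consumer share = 2/3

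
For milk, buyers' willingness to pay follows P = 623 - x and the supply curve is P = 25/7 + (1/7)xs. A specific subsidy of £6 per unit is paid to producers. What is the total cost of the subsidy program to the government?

Government cost = £3283.5

Pre-subsidy: 623 - x = 25/7 + (1/7)x gives x* = 542 and P* = 81.
With the subsidy, sellers receive Ps = Pb + 6 for each unit, where Pb is the price buyers pay.
On the curves, Pb = 623 - x and Ps = 25/7 + (1/7)x; the wedge Ps − Pb = 6 gives 25/7 + (1/7)x − (623 - x) = 6, so x' = 547.25.
Then Pb = 623 − 1·547.25 = 75.75 and Ps = 25/7 + (1/7)·547.25 = 81.75.
Government outlay = subsidy × quantity = 6 × 547.25 = 3283.5.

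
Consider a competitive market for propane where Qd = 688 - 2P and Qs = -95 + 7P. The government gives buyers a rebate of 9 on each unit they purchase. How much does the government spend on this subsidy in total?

Pre-subsidy: 688 - 2P = -95 + 7P gives P* = 87, Q* = 514.
With the rebate, buyers effectively pay Pb = Ps − 9, where Ps is the price sellers receive.
Demand in terms of Ps becomes Qd = 688 − 2(Ps − 9) = 706 - 2Ps. Setting this equal to supply: 706 - 2Ps = -95 + 7Ps, so Ps = 89.
Buyers pay Pb = 89 − 9 = 80; Q' = -95 + 7·89 = 528.
Government outlay = subsidy × quantity = 9 × 528 = 4752.

Government cost = 4752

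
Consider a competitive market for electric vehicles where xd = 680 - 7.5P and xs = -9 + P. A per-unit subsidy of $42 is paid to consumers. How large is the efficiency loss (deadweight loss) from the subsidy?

Deadweight loss = 13230/17

Pre-subsidy: 680 - 7.5P = -9 + P gives P* = 1378/17, x* = 1225/17.
With the rebate, buyers effectively pay Pb = Ps − 42, where Ps is the price sellers receive.
Demand in terms of Ps becomes xd = 680 − 7.5(Ps − 42) = 995 - 7.5Ps. Setting this equal to supply: 995 - 7.5Ps = -9 + Ps, so Ps = 2008/17.
Buyers pay Pb = 2008/17 − 42 = 1294/17; x' = -9 + 1·(2008/17) = 1855/17.
The subsidy expands output by 1855/17 − 1225/17 = 630/17 past the efficient level; on those units the gap between marginal cost and willingness to pay runs from 0 up to 42.
DWL = ½ × 42 × 630/17 = 13230/17.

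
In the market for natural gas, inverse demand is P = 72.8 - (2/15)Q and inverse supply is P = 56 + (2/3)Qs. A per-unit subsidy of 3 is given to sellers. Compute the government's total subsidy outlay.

Government cost = 74.25

Pre-subsidy: 72.8 - (2/15)Q = 56 + (2/3)Q gives Q* = 21 and P* = 70.
With the subsidy, sellers receive Ps = Pb + 3 for each unit, where Pb is the price buyers pay.
On the curves, Pb = 72.8 - (2/15)Q and Ps = 56 + (2/3)Q; the wedge Ps − Pb = 3 gives 56 + (2/3)Q − (72.8 - (2/15)Q) = 3, so Q' = 24.75.
Then Pb = 72.8 − (2/15)·24.75 = 69.5 and Ps = 56 + (2/3)·24.75 = 72.5.
Government outlay = subsidy × quantity = 3 × 24.75 = 74.25.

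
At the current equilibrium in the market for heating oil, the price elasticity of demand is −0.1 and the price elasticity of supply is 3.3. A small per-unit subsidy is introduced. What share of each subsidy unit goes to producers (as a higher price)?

For a small subsidy around the equilibrium, the benefit split depends on the relative slopes, which at a point are proportional to the elasticities.
Buyer share = εs/(εs + |εd|) = 3.3/(3.3 + 0.1) = 33/34; seller share = |εd|/(εs + |εd|) = 1/34.
So producers capture 1/34 of the subsidy.

Producer share = 1/34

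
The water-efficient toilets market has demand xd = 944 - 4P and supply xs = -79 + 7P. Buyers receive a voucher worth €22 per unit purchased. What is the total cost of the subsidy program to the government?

Government cost = €13816

Pre-subsidy: 944 - 4P = -79 + 7P gives P* = 93, x* = 572.
With the rebate, buyers effectively pay Pb = Ps − 22, where Ps is the price sellers receive.
Demand in terms of Ps becomes xd = 944 − 4(Ps − 22) = 1032 - 4Ps. Setting this equal to supply: 1032 - 4Ps = -79 + 7Ps, so Ps = 101.
Buyers pay Pb = 101 − 22 = 79; x' = -79 + 7·101 = 628.
Government outlay = subsidy × quantity = 22 × 628 = 13816.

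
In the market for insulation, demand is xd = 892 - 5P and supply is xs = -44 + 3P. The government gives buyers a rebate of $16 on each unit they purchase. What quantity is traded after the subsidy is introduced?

Pre-subsidy: 892 - 5P = -44 + 3P gives P* = 117, x* = 307.
With the rebate, buyers effectively pay Pb = Ps − 16, where Ps is the price sellers receive.
Demand in terms of Ps becomes xd = 892 − 5(Ps − 16) = 972 - 5Ps. Setting this equal to supply: 972 - 5Ps = -44 + 3Ps, so Ps = 127.
Buyers pay Pb = 127 − 16 = 111; x' = -44 + 3·127 = 337.

x' = 337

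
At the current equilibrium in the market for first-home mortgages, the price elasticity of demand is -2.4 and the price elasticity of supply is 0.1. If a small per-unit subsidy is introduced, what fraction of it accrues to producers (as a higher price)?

For a small subsidy around the equilibrium, the benefit split depends on the relative slopes, which at a point are proportional to the elasticities.
Buyer share = εs/(εs + |εd|) = 0.1/(0.1 + 2.4) = 0.04; seller share = |εd|/(εs + |εd|) = 0.96.
So producers capture 0.96 of the subsidy.

Producer share = 0.96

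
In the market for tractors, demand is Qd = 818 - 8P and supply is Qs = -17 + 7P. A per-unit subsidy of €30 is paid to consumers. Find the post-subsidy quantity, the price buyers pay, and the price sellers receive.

Pre-subsidy: 818 - 8P = -17 + 7P gives P* = 167/3, Q* = 1118/3.
With the rebate, buyers effectively pay Pb = Ps − 30, where Ps is the price sellers receive.
Demand in terms of Ps becomes Qd = 818 − 8(Ps − 30) = 1058 - 8Ps. Setting this equal to supply: 1058 - 8Ps = -17 + 7Ps, so Ps = 215/3.
Buyers pay Pb = 215/3 − 30 = 125/3; Q' = -17 + 7·(215/3) = 1454/3.

Q' = 1454/3; buyers pay 125/3; sellers receive 215/3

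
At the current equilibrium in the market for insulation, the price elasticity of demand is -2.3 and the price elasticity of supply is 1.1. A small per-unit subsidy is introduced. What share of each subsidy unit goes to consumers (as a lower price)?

For a small subsidy around the equilibrium, the benefit split depends on the relative slopes, which at a point are proportional to the elasticities.
Buyer share = εs/(εs + |εd|) = 1.1/(1.1 + 2.3) = 11/34; seller share = |εd|/(εs + |εd|) = 23/34.

Consumer share = 11/34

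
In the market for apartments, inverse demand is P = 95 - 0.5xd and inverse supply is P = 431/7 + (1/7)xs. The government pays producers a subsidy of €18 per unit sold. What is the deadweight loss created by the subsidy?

Pre-subsidy: 95 - 0.5x = 431/7 + (1/7)x gives x* = 52 and P* = 69.
With the subsidy, sellers receive Ps = Pb + 18 for each unit, where Pb is the price buyers pay.
On the curves, Pb = 95 - 0.5x and Ps = 431/7 + (1/7)x; the wedge Ps − Pb = 18 gives 431/7 + (1/7)x − (95 - 0.5x) = 18, so x' = 80.
Then Pb = 95 − 0.5·80 = 55 and Ps = 431/7 + (1/7)·80 = 73.
The subsidy expands output by 80 − 52 = 28 past the efficient level; on those units the gap between marginal cost and willingness to pay runs from 0 up to 18.
DWL = ½ × 18 × 28 = 252.

Deadweight loss = €252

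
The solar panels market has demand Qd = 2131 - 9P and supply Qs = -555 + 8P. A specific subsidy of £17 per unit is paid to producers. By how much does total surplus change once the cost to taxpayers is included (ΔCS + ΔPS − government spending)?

Net change in total surplus = -£612

Pre-subsidy: 2131 - 9P = -555 + 8P gives P* = 158, Q* = 709.
With the subsidy, sellers receive Ps = Pb + 17 for each unit, where Pb is the price buyers pay.
Supply in terms of Pb becomes Qs = -555 + 8(Pb + 17) = -419 + 8Pb. Setting this equal to demand: 2131 - 9Pb = -419 + 8Pb, so Pb = 150.
Sellers receive Ps = 150 + 17 = 167; Q' = 2131 − 9·150 = 781.
ΔCS = ½(709 + 781)(158 − 150) = 5960; ΔPS = ½(709 + 781)(167 − 158) = 6705.
Government spending = 17 × 781 = 13277.
Net change = 5960 + 6705 − 13277 = -612. The loss equals the DWL triangle ½·17·72.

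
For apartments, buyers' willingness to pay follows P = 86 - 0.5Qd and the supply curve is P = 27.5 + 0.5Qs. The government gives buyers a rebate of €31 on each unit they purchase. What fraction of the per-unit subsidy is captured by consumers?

Pre-subsidy: 86 - 0.5Q = 27.5 + 0.5Q gives Q* = 58.5 and P* = 56.75.
With the rebate, buyers effectively pay Pb = Ps − 31, where Ps is the price sellers receive.
On the curves, Pb = 86 - 0.5Q and Ps = 27.5 + 0.5Q; the wedge Ps − Pb = 31 gives 27.5 + 0.5Q − (86 - 0.5Q) = 31, so Q' = 89.5.
Then Pb = 86 − 0.5·89.5 = 41.25 and Ps = 27.5 + 0.5·89.5 = 72.25.
Buyers' price falls by P* − Pb = 56.75 − 41.25 = 15.5; sellers' price rises by Ps − P* = 72.25 − 56.75 = 15.5.
So consumers capture 15.5/31 = 0.5 of each unit of subsidy.

Consumer share = 0.5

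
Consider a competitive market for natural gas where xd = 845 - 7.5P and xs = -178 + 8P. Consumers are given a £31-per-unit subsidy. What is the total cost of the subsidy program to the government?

Government cost = £14570

Pre-subsidy: 845 - 7.5P = -178 + 8P gives P* = 66, x* = 350.
With the rebate, buyers effectively pay Pb = Ps − 31, where Ps is the price sellers receive.
Demand in terms of Ps becomes xd = 845 − 7.5(Ps − 31) = 1077.5 - 7.5Ps. Setting this equal to supply: 1077.5 - 7.5Ps = -178 + 8Ps, so Ps = 81.
Buyers pay Pb = 81 − 31 = 50; x' = -178 + 8·81 = 470.
Government outlay = subsidy × quantity = 31 × 470 = 14570.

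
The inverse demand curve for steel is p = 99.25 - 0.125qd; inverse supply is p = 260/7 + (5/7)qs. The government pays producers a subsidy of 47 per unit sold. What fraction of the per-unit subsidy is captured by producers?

Pre-subsidy: 99.25 - 0.125q = 260/7 + (5/7)q gives q* = 74 and p* = 90.
With the subsidy, sellers receive ps = pb + 47 for each unit, where pb is the price buyers pay.
On the curves, pb = 99.25 - 0.125q and ps = 260/7 + (5/7)q; the wedge ps − pb = 47 gives 260/7 + (5/7)q − (99.25 - 0.125q) = 47, so q' = 130.
Then pb = 99.25 − 0.125·130 = 83 and ps = 260/7 + (5/7)·130 = 130.
Buyers' price falls by p* − pb = 90 − 83 = 7; sellers' price rises by ps − p* = 130 − 90 = 40.
So producers capture 40/47 = 40/47 of each unit of subsidy.

Producer share = 40/47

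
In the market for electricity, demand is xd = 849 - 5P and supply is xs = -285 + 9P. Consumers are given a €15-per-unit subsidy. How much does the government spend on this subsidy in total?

Pre-subsidy: 849 - 5P = -285 + 9P gives P* = 81, x* = 444.
With the rebate, buyers effectively pay Pb = Ps − 15, where Ps is the price sellers receive.
Demand in terms of Ps becomes xd = 849 − 5(Ps − 15) = 924 - 5Ps. Setting this equal to supply: 924 - 5Ps = -285 + 9Ps, so Ps = 1209/14.
Buyers pay Pb = 1209/14 − 15 = 999/14; x' = -285 + 9·(1209/14) = 6891/14.
Government outlay = subsidy × quantity = 15 × 6891/14 = 103365/14.

Government cost = 103365/14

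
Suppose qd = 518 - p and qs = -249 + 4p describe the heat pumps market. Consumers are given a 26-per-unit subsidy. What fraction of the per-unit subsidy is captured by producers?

Pre-subsidy: 518 - p = -249 + 4p gives p* = 153.4, q* = 364.6.
With the rebate, buyers effectively pay pb = ps − 26, where ps is the price sellers receive.
Demand in terms of ps becomes qd = 518 − 1(ps − 26) = 544 - ps. Setting this equal to supply: 544 - ps = -249 + 4ps, so ps = 158.6.
Buyers pay pb = 158.6 − 26 = 132.6; q' = -249 + 4·158.6 = 385.4.
Buyers' price falls by p* − pb = 153.4 − 132.6 = 20.8; sellers' price rises by ps − p* = 158.6 − 153.4 = 5.2.
So producers capture 5.2/26 = 0.2 of each unit of subsidy.

Producer share = 0.2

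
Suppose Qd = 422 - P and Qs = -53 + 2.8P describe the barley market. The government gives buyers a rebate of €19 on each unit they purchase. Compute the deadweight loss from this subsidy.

Pre-subsidy: 422 - P = -53 + 2.8P gives P* = 125, Q* = 297.
With the rebate, buyers effectively pay Pb = Ps − 19, where Ps is the price sellers receive.
Demand in terms of Ps becomes Qd = 422 − 1(Ps − 19) = 441 - Ps. Setting this equal to supply: 441 - Ps = -53 + 2.8Ps, so Ps = 130.
Buyers pay Pb = 130 − 19 = 111; Q' = -53 + 2.8·130 = 311.
The subsidy expands output by 311 − 297 = 14 past the efficient level; on those units the gap between marginal cost and willingness to pay runs from 0 up to 19.
DWL = ½ × 19 × 14 = 133.

Deadweight loss = €133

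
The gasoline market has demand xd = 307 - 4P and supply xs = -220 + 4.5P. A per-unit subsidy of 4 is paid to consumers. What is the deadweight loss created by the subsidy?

Pre-subsidy: 307 - 4P = -220 + 4.5P gives P* = 62, x* = 59.
With the rebate, buyers effectively pay Pb = Ps − 4, where Ps is the price sellers receive.
Demand in terms of Ps becomes xd = 307 − 4(Ps − 4) = 323 - 4Ps. Setting this equal to supply: 323 - 4Ps = -220 + 4.5Ps, so Ps = 1086/17.
Buyers pay Pb = 1086/17 − 4 = 1018/17; x' = -220 + 4.5·(1086/17) = 1147/17.
The subsidy expands output by 1147/17 − 59 = 144/17 past the efficient level; on those units the gap between marginal cost and willingness to pay runs from 0 up to 4.
DWL = ½ × 4 × 144/17 = 288/17.

Deadweight loss = 288/17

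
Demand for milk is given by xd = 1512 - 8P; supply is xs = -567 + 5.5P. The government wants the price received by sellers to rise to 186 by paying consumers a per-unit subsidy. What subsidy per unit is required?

At a seller price of 186, quantity supplied is -567 + 5.5·186 = 456.
Buyers absorb 456 only when they pay Pb with 1512 − 8·Pb = 456, i.e. Pb = 132.
s = Ps − Pb = 186 − 132 = 54.

Required subsidy s = 54 per unit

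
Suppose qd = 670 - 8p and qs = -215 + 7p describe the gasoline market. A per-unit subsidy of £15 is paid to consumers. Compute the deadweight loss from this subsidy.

Deadweight loss = £420

Pre-subsidy: 670 - 8p = -215 + 7p gives p* = 59, q* = 198.
With the rebate, buyers effectively pay pb = ps − 15, where ps is the price sellers receive.
Demand in terms of ps becomes qd = 670 − 8(ps − 15) = 790 - 8ps. Setting this equal to supply: 790 - 8ps = -215 + 7ps, so ps = 67.
Buyers pay pb = 67 − 15 = 52; q' = -215 + 7·67 = 254.
The subsidy expands output by 254 − 198 = 56 past the efficient level; on those units the gap between marginal cost and willingness to pay runs from 0 up to 15.
DWL = ½ × 15 × 56 = 420.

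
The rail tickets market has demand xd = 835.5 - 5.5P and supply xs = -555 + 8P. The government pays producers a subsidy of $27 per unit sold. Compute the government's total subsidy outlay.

Government cost = $9639

Pre-subsidy: 835.5 - 5.5P = -555 + 8P gives P* = 103, x* = 269.
With the subsidy, sellers receive Ps = Pb + 27 for each unit, where Pb is the price buyers pay.
Supply in terms of Pb becomes xs = -555 + 8(Pb + 27) = -339 + 8Pb. Setting this equal to demand: 835.5 - 5.5Pb = -339 + 8Pb, so Pb = 87.
Sellers receive Ps = 87 + 27 = 114; x' = 835.5 − 5.5·87 = 357.
Government outlay = subsidy × quantity = 27 × 357 = 9639.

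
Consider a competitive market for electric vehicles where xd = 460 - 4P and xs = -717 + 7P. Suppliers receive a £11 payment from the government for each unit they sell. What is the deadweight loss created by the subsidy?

Pre-subsidy: 460 - 4P = -717 + 7P gives P* = 107, x* = 32.
With the subsidy, sellers receive Ps = Pb + 11 for each unit, where Pb is the price buyers pay.
Supply in terms of Pb becomes xs = -717 + 7(Pb + 11) = -640 + 7Pb. Setting this equal to demand: 460 - 4Pb = -640 + 7Pb, so Pb = 100.
Sellers receive Ps = 100 + 11 = 111; x' = 460 − 4·100 = 60.
The subsidy expands output by 60 − 32 = 28 past the efficient level; on those units the gap between marginal cost and willingness to pay runs from 0 up to 11.
DWL = ½ × 11 × 28 = 154.

Deadweight loss = £154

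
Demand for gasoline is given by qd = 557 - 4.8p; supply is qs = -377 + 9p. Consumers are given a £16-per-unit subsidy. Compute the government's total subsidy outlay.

Pre-subsidy: 557 - 4.8p = -377 + 9p gives p* = 4670/69, q* = 5339/23.
With the rebate, buyers effectively pay pb = ps − 16, where ps is the price sellers receive.
Demand in terms of ps becomes qd = 557 − 4.8(ps − 16) = 633.8 - 4.8ps. Setting this equal to supply: 633.8 - 4.8ps = -377 + 9ps, so ps = 5054/69.
Buyers pay pb = 5054/69 − 16 = 3950/69; q' = -377 + 9·(5054/69) = 6491/23.
Government outlay = subsidy × quantity = 16 × 6491/23 = 103856/23.

Government cost = 103856/23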